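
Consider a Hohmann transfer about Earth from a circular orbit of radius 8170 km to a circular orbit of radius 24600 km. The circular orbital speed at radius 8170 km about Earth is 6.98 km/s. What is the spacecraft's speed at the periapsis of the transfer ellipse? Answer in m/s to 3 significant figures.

From the circular-orbit relation v² = μ/r at r = 8170 km: μ = v²r = (6.98)² × 8170 = 3.98046×10^5 km³/s².
Transfer-ellipse semi-major axis a_t = (r₁ + r₂)/2 = (8170 + 24600)/2 = 16385 km.
The periapsis of the transfer ellipse is at r = 8170 km.
Applying v² = μ(2/r − 1/a_t): v = 8.553 km/s.

v = 8550 m/s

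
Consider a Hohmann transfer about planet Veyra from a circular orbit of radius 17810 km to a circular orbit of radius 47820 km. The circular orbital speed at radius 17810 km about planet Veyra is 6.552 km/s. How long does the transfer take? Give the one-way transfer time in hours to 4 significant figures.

From the circular-orbit relation v² = μ/r at r = 17810 km: μ = v²r = (6.552)² × 17810 = 7.64560×10^5 km³/s².
Semi-major axis of the transfer orbit: a_t = (17810 + 47820)/2 = 32815 km.
Half the transfer-orbit period gives t = π√(a_t³/μ) = 21360 s.
Converting: 21360 s ÷ 3600 s/hour = 5.933 hours.

t = 5.933 hours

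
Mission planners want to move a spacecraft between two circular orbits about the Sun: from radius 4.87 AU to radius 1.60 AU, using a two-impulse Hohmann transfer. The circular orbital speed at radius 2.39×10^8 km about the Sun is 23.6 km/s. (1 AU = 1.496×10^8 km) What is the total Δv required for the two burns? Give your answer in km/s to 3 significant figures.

From the circular-orbit relation v² = μ/r at r = 2.39×10^8 km: μ = v²r = (23.6)² × 2.39×10^8 = 1.33113×10^11 km³/s².
In km: r₁ = 4.87 × 1.496×10^8 = 7.28552×10^8 km; r₂ = 1.60 × 1.496×10^8 = 2.3936×10^8 km.
The Hohmann ellipse has a_t = (r₁ + r₂)/2 = 4.83956×10^8 km.
Circular speed at r₁: v₁ = √(μ/r₁) = √(1.33113×10^11/7.28552×10^8) = 13.517 km/s.
On the transfer ellipse at r₁, vis-viva gives v_a = √[μ(2/r₁ − 1/a_t)] = 9.5061 km/s.
First burn Δv₁ = |v_a − v₁| = 4.011 km/s.
At r₂, v₂ = √(μ/r₂) = 23.582 km/s.
Transfer-orbit speed at r₂: v_p = √[μ(2/r₂ − 1/a_t)] = 28.934 km/s.
Second burn Δv₂ = |v₂ − v_p| = 5.352 km/s.
Total Δv = Δv₁ + Δv₂ = 9.363 km/s.

Δv = 9.36 km/s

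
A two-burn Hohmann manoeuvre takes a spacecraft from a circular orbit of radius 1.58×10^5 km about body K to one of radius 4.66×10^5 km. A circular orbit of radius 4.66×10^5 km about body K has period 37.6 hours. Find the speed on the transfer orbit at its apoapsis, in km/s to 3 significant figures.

v = 15.4 km/s

From Kepler's third law T² = 4π²r³/μ at r = 4.66×10^5 km, T = 37.6 hours = 37.6 × 3600 s = 1.3536×10^5 s: μ = 4π²r³/T² = 2.18040×10^8 km³/s².
Semi-major axis of the transfer orbit: a_t = (1.580×10^5 + 4.660×10^5)/2 = 3.120×10^5 km.
The apoapsis of the transfer ellipse is at r = 4.660×10^5 km.
Applying v² = μ(2/r − 1/a_t): v = 15.39 km/s.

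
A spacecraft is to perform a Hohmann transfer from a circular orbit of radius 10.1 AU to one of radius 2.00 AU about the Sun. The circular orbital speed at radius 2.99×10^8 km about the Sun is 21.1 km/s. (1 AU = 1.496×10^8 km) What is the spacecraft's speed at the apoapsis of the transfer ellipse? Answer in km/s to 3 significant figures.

From the circular-orbit relation v² = μ/r at r = 2.99×10^8 km: μ = v²r = (21.1)² × 2.99×10^8 = 1.33118×10^11 km³/s².
In km: r₁ = 10.1 × 1.496×10^8 = 1.51096×10^9 km; r₂ = 2.00 × 1.496×10^8 = 2.992×10^8 km.
Semi-major axis of the transfer orbit: a_t = (1.51096×10^9 + 2.992×10^8)/2 = 9.0508×10^8 km.
The apoapsis of the transfer ellipse is at r = 1.51096×10^9 km.
From the vis-viva equation, v = √[μ(2/r − 1/a_t)] = 5.397 km/s.

v = 5.40 km/s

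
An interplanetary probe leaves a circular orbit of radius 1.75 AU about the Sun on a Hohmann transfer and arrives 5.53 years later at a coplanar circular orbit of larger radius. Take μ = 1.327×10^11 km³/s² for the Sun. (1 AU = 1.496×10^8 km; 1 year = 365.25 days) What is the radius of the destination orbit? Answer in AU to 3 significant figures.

r₂ = 8.18 AU

In km: r₁ = 1.75 × 1.496×10^8 = 2.618×10^8 km.
Transfer time t = 5.53 years × 365.25 × 86400 s = 1.74513528×10^8 s, and t = π√(a_t³/μ).
So a_t = (μ t²/π²)^(1/3) = (1.327×10^11 × (1.74513528×10^8)² / π²)^(1/3) = 7.4258×10^8 km.
Since a_t = (r₁ + r₂)/2, r₂ = 2a_t − r₁ = 2×7.4258×10^8 − 2.618×10^8 = 1.22336×10^9 km.
In AU: r₂ = 1.22336×10^9 / 1.496×10^8 = 8.18 AU.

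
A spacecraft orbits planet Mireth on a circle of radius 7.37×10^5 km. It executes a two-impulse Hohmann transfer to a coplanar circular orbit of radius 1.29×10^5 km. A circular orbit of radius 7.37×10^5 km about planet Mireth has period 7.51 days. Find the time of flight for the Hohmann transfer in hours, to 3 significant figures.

From Kepler's third law T² = 4π²r³/μ at r = 7.37×10^5 km, T = 7.51 days = 7.51 × 86400 s = 6.48864×10^5 s: μ = 4π²r³/T² = 3.75366×10^7 km³/s².
The Hohmann ellipse has a_t = (r₁ + r₂)/2 = 4.330×10^5 km.
By Kepler's third law the transfer-orbit period is T = 2π√(a_t³/μ), so t = T/2 = 1.461×10^5 s.
Converting: 1.461×10^5 s ÷ 3600 s/hour = 40.6 hours.

t = 40.6 hours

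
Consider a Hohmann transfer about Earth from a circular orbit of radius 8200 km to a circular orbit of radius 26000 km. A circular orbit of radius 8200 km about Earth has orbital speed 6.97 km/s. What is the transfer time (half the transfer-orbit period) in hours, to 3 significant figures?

t = 3.09 hours

From the circular-orbit relation v² = μ/r at r = 8200 km: μ = v²r = (6.97)² × 8200 = 3.98363×10^5 km³/s².
The Hohmann ellipse has a_t = (r₁ + r₂)/2 = 17100 km.
Half the transfer-orbit period gives t = π√(a_t³/μ) = 11130 s.
Converting: 11130 s ÷ 3600 s/hour = 3.09 hours.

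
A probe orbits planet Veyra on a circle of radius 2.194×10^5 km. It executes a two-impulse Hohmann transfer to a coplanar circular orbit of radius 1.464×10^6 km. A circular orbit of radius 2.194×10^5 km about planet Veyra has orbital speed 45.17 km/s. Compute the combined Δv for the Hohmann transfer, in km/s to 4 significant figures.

From the circular-orbit relation v² = μ/r at r = 2.194×10^5 km: μ = v²r = (45.17)² × 2.194×10^5 = 4.47648×10^8 km³/s².
Semi-major axis of the transfer orbit: a_t = (2.194×10^5 + 1.464×10^6)/2 = 8.417×10^5 km.
At r₁ the circular-orbit speed is v₁ = √(μ/r₁) = 45.17 km/s.
Transfer-orbit speed at r₁ (vis-viva equation): v_p = √[μ(2/r₁ − 1/a_t)] = 59.57 km/s.
First burn Δv₁ = |v_p − v₁| = 14.40 km/s.
Circular speed at r₂: v₂ = √(μ/r₂) = 17.4863 km/s.
Transfer-orbit speed at r₂: v_a = √[μ(2/r₂ − 1/a_t)] = 8.92766 km/s.
Second burn Δv₂ = |v₂ − v_a| = 8.559 km/s.
Total Δv = Δv₁ + Δv₂ = 22.96 km/s.

Δv = 22.96 km/s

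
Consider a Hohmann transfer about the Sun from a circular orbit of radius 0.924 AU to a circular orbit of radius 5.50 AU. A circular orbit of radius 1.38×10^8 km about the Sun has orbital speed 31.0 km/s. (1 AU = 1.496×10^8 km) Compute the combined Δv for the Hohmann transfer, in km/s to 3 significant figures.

Δv = 15.4 km/s

From the circular-orbit relation v² = μ/r at r = 1.38×10^8 km: μ = v²r = (31.0)² × 1.38×10^8 = 1.32618×10^11 km³/s².
In km: r₁ = 0.924 × 1.496×10^8 = 1.382304×10^8 km; r₂ = 5.50 × 1.496×10^8 = 8.228×10^8 km.
The Hohmann ellipse has a_t = (r₁ + r₂)/2 = 4.805152×10^8 km.
Circular speed at r₁: v₁ = √(μ/r₁) = √(1.32618×10^11/1.382304×10^8) = 30.9742 km/s.
Transfer-orbit speed at r₁ (vis-viva equation): v_p = √[μ(2/r₁ − 1/a_t)] = 40.5315 km/s.
First burn Δv₁ = |v_p − v₁| = 9.557 km/s.
Circular speed at r₂: v₂ = √(μ/r₂) = 12.6956 km/s.
Transfer-orbit speed at r₂: v_a = √[μ(2/r₂ − 1/a_t)] = 6.80930 km/s.
Second burn Δv₂ = |v₂ − v_a| = 5.886 km/s.
Δv = Δv₁ + Δv₂ = 9.557 + 5.886 = 15.44 km/s.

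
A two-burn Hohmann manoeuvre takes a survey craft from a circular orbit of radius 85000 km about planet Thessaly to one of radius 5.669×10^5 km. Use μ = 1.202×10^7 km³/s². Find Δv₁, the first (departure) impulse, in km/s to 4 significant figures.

Δv₁ = 3.791 km/s

Semi-major axis of the transfer orbit: a_t = (85000 + 5.669×10^5)/2 = 3.2595×10^5 km.
On the circular orbit at r = 85000 km, v_c = √(μ/r) = 11.892 km/s.
Transfer-orbit speed at the same r (vis-viva, a = a_t): v_t = √[μ(2/r − 1/a_t)] = 15.683 km/s.
Δv₁ = |v_t − v_c| = |15.683 − 11.892| = 3.791 km/s.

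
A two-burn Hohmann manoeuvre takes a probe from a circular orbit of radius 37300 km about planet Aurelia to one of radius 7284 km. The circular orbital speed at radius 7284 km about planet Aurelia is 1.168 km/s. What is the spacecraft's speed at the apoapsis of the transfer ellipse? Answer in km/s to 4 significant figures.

v = 0.2950 km/s

From the circular-orbit relation v² = μ/r at r = 7284 km: μ = v²r = (1.168)² × 7284 = 9937.01 km³/s².
Transfer-ellipse semi-major axis a_t = (r₁ + r₂)/2 = (37300 + 7284)/2 = 22292 km.
At apoapsis, r = 37300 km.
Applying v² = μ(2/r − 1/a_t): v = 0.2950 km/s.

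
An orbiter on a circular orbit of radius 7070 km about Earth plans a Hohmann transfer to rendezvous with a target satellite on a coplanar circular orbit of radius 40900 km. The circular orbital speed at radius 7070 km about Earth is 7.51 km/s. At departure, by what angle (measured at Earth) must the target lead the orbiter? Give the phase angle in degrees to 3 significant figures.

From the circular-orbit relation v² = μ/r at r = 7070 km: μ = v²r = (7.51)² × 7070 = 3.98749×10^5 km³/s².
Transfer-ellipse semi-major axis a_t = (r₁ + r₂)/2 = (7070 + 40900)/2 = 23985 km.
The half-period of the transfer ellipse is t = π√(a_t³/μ) = 18480 s.
The target's mean motion on its circular orbit is ω₂ = √(μ/r₂³) = 7.634×10^-5 rad/s.
Angle swept by the target during transfer: ω₂·t = 1.4108 rad = 80.83°.
Arrival is 180° from departure on the ellipse, so φ = 180° − 80.83° = 99.2°.

φ = 99.2°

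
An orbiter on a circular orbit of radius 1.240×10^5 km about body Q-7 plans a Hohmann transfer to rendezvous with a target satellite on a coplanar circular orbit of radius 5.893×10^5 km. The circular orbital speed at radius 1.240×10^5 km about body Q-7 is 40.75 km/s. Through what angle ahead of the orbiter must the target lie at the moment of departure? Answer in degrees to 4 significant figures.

From the circular-orbit relation v² = μ/r at r = 1.240×10^5 km: μ = v²r = (40.75)² × 1.240×10^5 = 2.05910×10^8 km³/s².
Transfer-ellipse semi-major axis a_t = (r₁ + r₂)/2 = (1.240×10^5 + 5.893×10^5)/2 = 3.5665×10^5 km.
The half-period of the transfer ellipse is t = π√(a_t³/μ) = 46630 s.
Target angular speed ω₂ = √(μ/r₂³) = 3.172×10^-5 rad/s.
Angle swept by the target during transfer: ω₂·t = 1.4791 rad = 84.75°.
Arrival is 180° from departure on the ellipse, so φ = 180° − 84.75° = 95.25°.

φ = 95.25°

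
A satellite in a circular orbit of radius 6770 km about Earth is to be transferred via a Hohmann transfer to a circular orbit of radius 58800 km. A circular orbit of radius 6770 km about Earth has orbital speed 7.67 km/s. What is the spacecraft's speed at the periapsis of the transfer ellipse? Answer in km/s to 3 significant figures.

From the circular-orbit relation v² = μ/r at r = 6770 km: μ = v²r = (7.67)² × 6770 = 3.98272×10^5 km³/s².
Transfer-ellipse semi-major axis a_t = (r₁ + r₂)/2 = (6770 + 58800)/2 = 32785 km.
At periapsis, r = 6770 km.
Applying v² = μ(2/r − 1/a_t): v = 10.27 km/s.

v = 10.3 km/s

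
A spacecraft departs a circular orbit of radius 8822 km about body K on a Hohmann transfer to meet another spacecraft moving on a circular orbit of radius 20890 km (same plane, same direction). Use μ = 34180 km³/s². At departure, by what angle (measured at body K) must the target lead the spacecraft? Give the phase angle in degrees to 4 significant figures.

Semi-major axis of the transfer orbit: a_t = (8822 + 20890)/2 = 14856 km.
Transfer time t = π√(a_t³/μ) = 30770 s.
The target's mean motion on its circular orbit is ω₂ = √(μ/r₂³) = 6.123×10^-5 rad/s.
Angle swept by the target during transfer: ω₂·t = 1.884 rad = 107.95°.
The spacecraft traverses 180° on the transfer ellipse, so the target must lead by 180° − 107.95° = 72.05°.

φ = 72.05°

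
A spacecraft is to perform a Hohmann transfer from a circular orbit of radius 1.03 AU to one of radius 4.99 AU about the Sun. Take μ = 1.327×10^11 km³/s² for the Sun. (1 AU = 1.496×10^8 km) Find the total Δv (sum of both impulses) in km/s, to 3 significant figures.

In km: r₁ = 1.03 × 1.496×10^8 = 1.54088×10^8 km; r₂ = 4.99 × 1.496×10^8 = 7.46504×10^8 km.
Semi-major axis of the transfer orbit: a_t = (1.54088×10^8 + 7.46504×10^8)/2 = 4.50296×10^8 km.
At r₁ the circular-orbit speed is v₁ = √(μ/r₁) = 29.346 km/s.
Transfer-orbit speed at r₁ (vis-viva): v_p = √[μ(2/r₁ − 1/a_t)] = 37.785 km/s.
First burn Δv₁ = |v_p − v₁| = 8.439 km/s.
Circular speed at r₂: v₂ = √(μ/r₂) = 13.3327 km/s.
Transfer-orbit speed at r₂: v_a = √[μ(2/r₂ − 1/a_t)] = 7.79928 km/s.
Second burn Δv₂ = |v₂ − v_a| = 5.533 km/s.
Total Δv = Δv₁ + Δv₂ = 13.97 km/s.

Δv = 14.0 km/s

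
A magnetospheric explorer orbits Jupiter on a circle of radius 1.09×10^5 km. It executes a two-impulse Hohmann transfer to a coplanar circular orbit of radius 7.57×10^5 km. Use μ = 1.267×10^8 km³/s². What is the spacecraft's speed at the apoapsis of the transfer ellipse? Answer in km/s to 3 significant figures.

Semi-major axis of the transfer orbit: a_t = (1.090×10^5 + 7.570×10^5)/2 = 4.330×10^5 km.
At apoapsis, r = 7.570×10^5 km.
From the vis-viva equation, v = √[μ(2/r − 1/a_t)] = 6.491 km/s.

v = 6.49 km/s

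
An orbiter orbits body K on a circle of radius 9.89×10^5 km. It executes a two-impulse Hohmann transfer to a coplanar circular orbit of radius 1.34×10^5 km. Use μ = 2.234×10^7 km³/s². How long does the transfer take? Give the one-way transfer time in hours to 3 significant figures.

The Hohmann ellipse has a_t = (r₁ + r₂)/2 = 5.615×10^5 km.
Half the transfer-orbit period gives t = π√(a_t³/μ) = 2.797×10^5 s.
Converting: 2.797×10^5 s ÷ 3600 s/hour = 77.7 hours.

t = 77.7 hours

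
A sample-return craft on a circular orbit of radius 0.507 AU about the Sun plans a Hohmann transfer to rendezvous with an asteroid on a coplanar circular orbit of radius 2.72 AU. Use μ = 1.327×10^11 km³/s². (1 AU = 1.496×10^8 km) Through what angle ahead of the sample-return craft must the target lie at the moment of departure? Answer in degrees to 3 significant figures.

In km: r₁ = 0.507 × 1.496×10^8 = 7.58472×10^7 km; r₂ = 2.72 × 1.496×10^8 = 4.06912×10^8 km.
Semi-major axis of the transfer orbit: a_t = (7.58472×10^7 + 4.06912×10^8)/2 = 2.413796×10^8 km.
The half-period of the transfer ellipse is t = π√(a_t³/μ) = 3.2342×10^7 s.
Target angular speed ω₂ = √(μ/r₂³) = 4.4380×10^-8 rad/s.
Angle swept by the target during transfer: ω₂·t = 1.4353 rad = 82.24°.
Arrival is 180° from departure on the ellipse, so φ = 180° − 82.24° = 97.8°.

φ = 97.8°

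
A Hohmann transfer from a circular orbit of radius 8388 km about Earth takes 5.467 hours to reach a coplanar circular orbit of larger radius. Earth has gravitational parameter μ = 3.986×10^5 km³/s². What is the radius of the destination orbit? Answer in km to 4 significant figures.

Transfer time t = 5.467 hours = 19681.2 s, and t = π√(a_t³/μ).
So a_t = (μ t²/π²)^(1/3) = (3.986×10^5 × (19681.2)² / π²)^(1/3) = 25010 km.
Since a_t = (r₁ + r₂)/2, r₂ = 2a_t − r₁ = 2×25010 − 8388 = 41632 km.

r₂ = 41630 km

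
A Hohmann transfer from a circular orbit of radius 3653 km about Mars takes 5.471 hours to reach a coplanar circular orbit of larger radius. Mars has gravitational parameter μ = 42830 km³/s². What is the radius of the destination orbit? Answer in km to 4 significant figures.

r₂ = 20140 km

Transfer time t = 5.471 hours = 19695.6 s, and t = π√(a_t³/μ).
So a_t = (μ t²/π²)^(1/3) = (42830 × (19695.6)² / π²)^(1/3) = 11896 km.
Since a_t = (r₁ + r₂)/2, r₂ = 2a_t − r₁ = 2×11896 − 3653 = 20139 km.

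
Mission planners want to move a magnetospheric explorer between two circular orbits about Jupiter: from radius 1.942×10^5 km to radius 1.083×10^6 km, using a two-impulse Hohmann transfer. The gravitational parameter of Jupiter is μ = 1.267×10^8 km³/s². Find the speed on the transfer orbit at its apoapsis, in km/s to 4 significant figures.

The Hohmann ellipse has a_t = (r₁ + r₂)/2 = 6.386×10^5 km.
At apoapsis, r = 1.083×10^6 km.
Applying v² = μ(2/r − 1/a_t): v = 5.965 km/s.

v = 5.965 km/s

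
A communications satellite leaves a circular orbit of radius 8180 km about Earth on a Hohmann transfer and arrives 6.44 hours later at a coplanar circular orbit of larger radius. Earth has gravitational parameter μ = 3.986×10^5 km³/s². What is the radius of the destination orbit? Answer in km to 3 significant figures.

Transfer time t = 6.44 hours = 23184 s, and t = π√(a_t³/μ).
So a_t = (μ t²/π²)^(1/3) = (3.986×10^5 × (23184)² / π²)^(1/3) = 27896 km.
Since a_t = (r₁ + r₂)/2, r₂ = 2a_t − r₁ = 2×27896 − 8180 = 47612 km.

r₂ = 47600 km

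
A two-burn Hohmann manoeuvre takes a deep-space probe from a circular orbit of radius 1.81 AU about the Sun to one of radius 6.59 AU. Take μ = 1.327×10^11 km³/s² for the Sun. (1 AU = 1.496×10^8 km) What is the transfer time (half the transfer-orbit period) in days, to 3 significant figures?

In km: r₁ = 1.81 × 1.496×10^8 = 2.70776×10^8 km; r₂ = 6.59 × 1.496×10^8 = 9.85864×10^8 km.
Transfer-ellipse semi-major axis a_t = (r₁ + r₂)/2 = (2.70776×10^8 + 9.85864×10^8)/2 = 6.2832×10^8 km.
Half the transfer-orbit period gives t = π√(a_t³/μ) = 1.358×10^8 s.
Converting: 1.358×10^8 s ÷ 86400 s/day = 1570 days.

t = 1570 days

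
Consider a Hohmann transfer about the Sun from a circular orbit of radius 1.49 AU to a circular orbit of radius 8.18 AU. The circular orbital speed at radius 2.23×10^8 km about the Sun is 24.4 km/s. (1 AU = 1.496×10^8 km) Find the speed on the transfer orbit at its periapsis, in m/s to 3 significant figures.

v = 31700 m/s

From the circular-orbit relation v² = μ/r at r = 2.23×10^8 km: μ = v²r = (24.4)² × 2.23×10^8 = 1.32765×10^11 km³/s².
In km: r₁ = 1.49 × 1.496×10^8 = 2.22904×10^8 km; r₂ = 8.18 × 1.496×10^8 = 1.223728×10^9 km.
The Hohmann ellipse has a_t = (r₁ + r₂)/2 = 7.23316×10^8 km.
The periapsis of the transfer ellipse is at r = 2.22904×10^8 km.
Applying v² = μ(2/r − 1/a_t): v = 31.74 km/s.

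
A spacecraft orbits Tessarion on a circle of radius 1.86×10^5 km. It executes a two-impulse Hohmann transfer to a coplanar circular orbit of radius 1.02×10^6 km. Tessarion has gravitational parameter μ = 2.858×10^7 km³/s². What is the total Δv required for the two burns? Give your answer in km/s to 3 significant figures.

Δv = 6.08 km/s

The Hohmann ellipse has a_t = (r₁ + r₂)/2 = 6.030×10^5 km.
At r₁ the circular-orbit speed is v₁ = √(μ/r₁) = 12.3958 km/s.
Transfer-orbit speed at r₁ (v² = μ(2/r − 1/a)): v_p = √[μ(2/r₁ − 1/a_t)] = 16.1219 km/s.
First burn Δv₁ = |v_p − v₁| = 3.7261 km/s.
At r₂, v₂ = √(μ/r₂) = 5.2934 km/s.
Transfer-orbit speed at r₂: v_a = √[μ(2/r₂ − 1/a_t)] = 2.9399 km/s.
Second burn Δv₂ = |v₂ − v_a| = 2.3535 km/s.
Δv = Δv₁ + Δv₂ = 3.7261 + 2.3535 = 6.080 km/s.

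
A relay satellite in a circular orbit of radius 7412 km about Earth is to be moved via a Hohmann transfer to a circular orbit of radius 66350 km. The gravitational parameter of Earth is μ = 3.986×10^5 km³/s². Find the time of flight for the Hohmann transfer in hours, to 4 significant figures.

Semi-major axis of the transfer orbit: a_t = (7412 + 66350)/2 = 36881 km.
Transfer time t = π√(a_t³/μ) = π√((36881)³ / 3.986×10^5) = 35244 s.
Converting: 35244 s ÷ 3600 s/hour = 9.790 hours.

t = 9.790 hours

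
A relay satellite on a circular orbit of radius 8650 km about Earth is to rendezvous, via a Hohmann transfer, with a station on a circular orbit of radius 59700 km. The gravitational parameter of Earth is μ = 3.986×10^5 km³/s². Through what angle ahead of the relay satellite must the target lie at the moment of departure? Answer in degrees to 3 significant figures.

φ = 102°

Semi-major axis of the transfer orbit: a_t = (8650 + 59700)/2 = 34175 km.
Transfer time t = π√(a_t³/μ) = 31440 s.
The target's mean motion on its circular orbit is ω₂ = √(μ/r₂³) = 4.328×10^-5 rad/s.
Angle swept by the target during transfer: ω₂·t = 1.3607 rad = 77.96°.
Arrival is 180° from departure on the ellipse, so φ = 180° − 77.96° = 102°.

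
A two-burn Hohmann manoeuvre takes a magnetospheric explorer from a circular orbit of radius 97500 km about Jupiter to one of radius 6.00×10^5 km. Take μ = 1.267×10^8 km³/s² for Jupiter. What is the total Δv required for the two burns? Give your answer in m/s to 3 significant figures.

Δv = 18100 m/s

The Hohmann ellipse has a_t = (r₁ + r₂)/2 = 3.4875×10^5 km.
At r₁ the circular-orbit speed is v₁ = √(μ/r₁) = 36.05 km/s.
Transfer-orbit speed at r₁ (vis-viva equation): v_p = √[μ(2/r₁ − 1/a_t)] = 47.28 km/s.
First burn Δv₁ = |v_p − v₁| = 11.23 km/s.
At r₂, v₂ = √(μ/r₂) = 14.5316 km/s.
Transfer-orbit speed at r₂: v_a = √[μ(2/r₂ − 1/a_t)] = 7.68348 km/s.
Second burn Δv₂ = |v₂ − v_a| = 6.848 km/s.
Δv = Δv₁ + Δv₂ = 11.23 + 6.848 = 18.08 km/s.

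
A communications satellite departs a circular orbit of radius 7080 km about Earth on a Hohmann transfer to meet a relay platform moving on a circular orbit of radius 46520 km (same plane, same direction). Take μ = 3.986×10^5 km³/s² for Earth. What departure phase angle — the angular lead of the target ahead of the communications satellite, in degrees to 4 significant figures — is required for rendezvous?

φ = 101.3°

Transfer-ellipse semi-major axis a_t = (r₁ + r₂)/2 = (7080 + 46520)/2 = 26800 km.
The half-period of the transfer ellipse is t = π√(a_t³/μ) = 21831 s.
Target angular speed ω₂ = √(μ/r₂³) = 6.2923×10^-5 rad/s.
Angle swept by the target during transfer: ω₂·t = 1.3737 rad = 78.71°.
The communications satellite traverses 180° on the transfer ellipse, so the target must lead by 180° − 78.71° = 101.3°.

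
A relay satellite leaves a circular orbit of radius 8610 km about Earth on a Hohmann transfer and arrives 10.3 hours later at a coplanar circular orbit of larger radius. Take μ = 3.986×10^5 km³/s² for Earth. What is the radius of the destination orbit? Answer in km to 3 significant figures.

Transfer time t = 10.3 hours = 37080 s, and t = π√(a_t³/μ).
So a_t = (μ t²/π²)^(1/3) = (3.986×10^5 × (37080)² / π²)^(1/3) = 38151 km.
Since a_t = (r₁ + r₂)/2, r₂ = 2a_t − r₁ = 2×38151 − 8610 = 67692 km.

r₂ = 67700 km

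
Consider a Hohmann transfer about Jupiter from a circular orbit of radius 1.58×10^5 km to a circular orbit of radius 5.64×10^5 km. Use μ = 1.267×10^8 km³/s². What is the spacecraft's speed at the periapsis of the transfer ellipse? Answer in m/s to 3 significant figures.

Transfer-ellipse semi-major axis a_t = (r₁ + r₂)/2 = (1.580×10^5 + 5.640×10^5)/2 = 3.610×10^5 km.
At periapsis, r = 1.580×10^5 km.
From the vis-viva equation, v = √[μ(2/r − 1/a_t)] = 35.40 km/s.

v = 35400 m/s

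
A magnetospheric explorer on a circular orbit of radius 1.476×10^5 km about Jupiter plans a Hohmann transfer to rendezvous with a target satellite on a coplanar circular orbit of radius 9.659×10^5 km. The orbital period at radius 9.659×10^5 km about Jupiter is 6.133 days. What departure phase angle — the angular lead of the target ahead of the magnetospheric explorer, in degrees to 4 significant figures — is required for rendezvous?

φ = 101.2°

From Kepler's third law T² = 4π²r³/μ at r = 9.659×10^5 km, T = 6.133 days = 6.133 × 86400 s = 5.298912×10^5 s: μ = 4π²r³/T² = 1.26702×10^8 km³/s².
Transfer-ellipse semi-major axis a_t = (r₁ + r₂)/2 = (1.476×10^5 + 9.659×10^5)/2 = 5.5675×10^5 km.
The half-period of the transfer ellipse is t = π√(a_t³/μ) = 1.1594×10^5 s.
Target angular speed ω₂ = √(μ/r₂³) = 1.1858×10^-5 rad/s.
Angle swept by the target during transfer: ω₂·t = 1.3748 rad = 78.77°.
The magnetospheric explorer traverses 180° on the transfer ellipse, so the target must lead by 180° − 78.77° = 101.2°.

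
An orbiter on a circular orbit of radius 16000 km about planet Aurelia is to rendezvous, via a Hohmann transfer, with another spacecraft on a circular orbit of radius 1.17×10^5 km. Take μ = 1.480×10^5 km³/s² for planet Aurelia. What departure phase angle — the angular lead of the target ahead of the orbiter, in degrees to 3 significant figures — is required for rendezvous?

Semi-major axis of the transfer orbit: a_t = (16000 + 1.170×10^5)/2 = 66500 km.
Transfer time t = π√(a_t³/μ) = 1.4004×10^5 s.
The target's mean motion on its circular orbit is ω₂ = √(μ/r₂³) = 9.6128×10^-6 rad/s.
Angle swept by the target during transfer: ω₂·t = 1.3462 rad = 77.13°.
The orbiter traverses 180° on the transfer ellipse, so the target must lead by 180° − 77.13° = 103°.

φ = 103°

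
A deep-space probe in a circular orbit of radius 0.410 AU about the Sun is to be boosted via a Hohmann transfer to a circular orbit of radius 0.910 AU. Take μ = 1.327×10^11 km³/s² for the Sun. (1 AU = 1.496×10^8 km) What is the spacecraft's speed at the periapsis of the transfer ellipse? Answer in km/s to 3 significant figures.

In km: r₁ = 0.410 × 1.496×10^8 = 6.1336×10^7 km; r₂ = 0.910 × 1.496×10^8 = 1.36136×10^8 km.
The Hohmann ellipse has a_t = (r₁ + r₂)/2 = 9.8736×10^7 km.
At periapsis, r = 6.1336×10^7 km.
From the vis-viva equation, v = √[μ(2/r − 1/a_t)] = 54.62 km/s.

v = 54.6 km/s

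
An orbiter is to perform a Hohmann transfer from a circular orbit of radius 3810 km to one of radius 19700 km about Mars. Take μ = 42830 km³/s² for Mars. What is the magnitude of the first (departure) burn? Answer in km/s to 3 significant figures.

Δv₁ = 0.988 km/s

The Hohmann ellipse has a_t = (r₁ + r₂)/2 = 11755 km.
On the circular orbit at r = 3810 km, v_c = √(μ/r) = 3.3528 km/s.
Vis-viva on the transfer ellipse at r = 3810 km gives v_t = √[μ(2/r − 1/a_t)] = 4.3404 km/s.
Δv₁ = |v_t − v_c| = |4.3404 − 3.3528| = 0.9876 km/s.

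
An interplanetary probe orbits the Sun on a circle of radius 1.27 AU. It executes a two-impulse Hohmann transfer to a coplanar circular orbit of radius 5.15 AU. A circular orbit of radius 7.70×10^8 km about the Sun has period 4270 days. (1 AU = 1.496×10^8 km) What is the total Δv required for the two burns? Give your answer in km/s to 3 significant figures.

From Kepler's third law T² = 4π²r³/μ at r = 7.70×10^8 km, T = 4270 days = 4270 × 86400 s = 3.68928×10^8 s: μ = 4π²r³/T² = 1.32419×10^11 km³/s².
In km: r₁ = 1.27 × 1.496×10^8 = 1.89992×10^8 km; r₂ = 5.15 × 1.496×10^8 = 7.7044×10^8 km.
Semi-major axis of the transfer orbit: a_t = (1.89992×10^8 + 7.7044×10^8)/2 = 4.80216×10^8 km.
At r₁ the circular-orbit speed is v₁ = √(μ/r₁) = 26.400 km/s.
Transfer-orbit speed at r₁ (v² = μ(2/r − 1/a)): v_p = √[μ(2/r₁ − 1/a_t)] = 33.439 km/s.
First burn Δv₁ = |v_p − v₁| = 7.039 km/s.
At r₂, v₂ = √(μ/r₂) = 13.11 km/s.
Transfer-orbit speed at r₂: v_a = √[μ(2/r₂ − 1/a_t)] = 8.246 km/s.
Second burn Δv₂ = |v₂ − v_a| = 4.864 km/s.
Δv = Δv₁ + Δv₂ = 7.039 + 4.864 = 11.90 km/s.

Δv = 11.9 km/s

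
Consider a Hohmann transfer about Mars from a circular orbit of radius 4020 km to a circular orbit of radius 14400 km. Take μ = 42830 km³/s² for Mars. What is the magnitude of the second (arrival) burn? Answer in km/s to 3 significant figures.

Semi-major axis of the transfer orbit: a_t = (4020 + 14400)/2 = 9210 km.
On the circular orbit at r = 14400 km, v_c = √(μ/r) = 1.7246 km/s.
Vis-viva on the transfer ellipse at r = 14400 km gives v_t = √[μ(2/r − 1/a_t)] = 1.1394 km/s.
Δv₂ = |v_t − v_c| = |1.1394 − 1.7246| = 0.5852 km/s.

Δv₂ = 0.585 km/s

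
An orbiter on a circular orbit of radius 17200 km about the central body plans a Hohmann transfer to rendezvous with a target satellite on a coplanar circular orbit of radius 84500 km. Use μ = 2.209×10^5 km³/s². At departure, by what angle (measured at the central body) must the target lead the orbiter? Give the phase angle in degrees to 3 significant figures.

φ = 96.0°

Transfer-ellipse semi-major axis a_t = (r₁ + r₂)/2 = (17200 + 84500)/2 = 50850 km.
The half-period of the transfer ellipse is t = π√(a_t³/μ) = 76645.8 s.
Target angular speed ω₂ = √(μ/r₂³) = 1.91343×10^-5 rad/s.
Angle swept by the target during transfer: ω₂·t = 1.4666 rad = 84.03°.
The orbiter traverses 180° on the transfer ellipse, so the target must lead by 180° − 84.03° = 96.0°.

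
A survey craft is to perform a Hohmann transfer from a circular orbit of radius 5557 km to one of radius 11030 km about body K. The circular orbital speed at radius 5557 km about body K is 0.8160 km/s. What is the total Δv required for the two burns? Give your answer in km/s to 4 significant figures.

Δv = 0.2301 km/s

From the circular-orbit relation v² = μ/r at r = 5557 km: μ = v²r = (0.8160)² × 5557 = 3700.16 km³/s².
Semi-major axis of the transfer orbit: a_t = (5557 + 11030)/2 = 8293.5 km.
Circular speed at r₁: v₁ = √(μ/r₁) = √(3700.16/5557) = 0.8160 km/s.
On the transfer ellipse at r₁, v² = μ(2/r − 1/a) gives v_p = √[μ(2/r₁ − 1/a_t)] = 0.9410 km/s.
First burn Δv₁ = |v_p − v₁| = 0.1250 km/s.
At r₂, v₂ = √(μ/r₂) = 0.5792 km/s.
Transfer-orbit speed at r₂: v_a = √[μ(2/r₂ − 1/a_t)] = 0.4741 km/s.
Second burn Δv₂ = |v₂ − v_a| = 0.1051 km/s.
Δv = Δv₁ + Δv₂ = 0.1250 + 0.1051 = 0.2301 km/s.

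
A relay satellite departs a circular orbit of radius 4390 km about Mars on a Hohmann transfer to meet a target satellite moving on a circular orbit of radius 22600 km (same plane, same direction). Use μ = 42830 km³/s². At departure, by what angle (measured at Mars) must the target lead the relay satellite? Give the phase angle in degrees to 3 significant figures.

Transfer-ellipse semi-major axis a_t = (r₁ + r₂)/2 = (4390 + 22600)/2 = 13495 km.
Transfer time t = π√(a_t³/μ) = 23798 s.
The target's mean motion on its circular orbit is ω₂ = √(μ/r₂³) = 6.0913×10^-5 rad/s.
Angle swept by the target during transfer: ω₂·t = 1.4496 rad = 83.06°.
The relay satellite traverses 180° on the transfer ellipse, so the target must lead by 180° − 83.06° = 96.9°.

φ = 96.9°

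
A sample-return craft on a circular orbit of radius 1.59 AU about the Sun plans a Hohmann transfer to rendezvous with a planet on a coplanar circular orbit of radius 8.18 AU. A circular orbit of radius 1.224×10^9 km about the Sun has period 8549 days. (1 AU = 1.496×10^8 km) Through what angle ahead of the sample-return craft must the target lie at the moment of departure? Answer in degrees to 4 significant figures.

From Kepler's third law T² = 4π²r³/μ at r = 1.224×10^9 km, T = 8549 days = 8549 × 86400 s = 7.386336×10^8 s: μ = 4π²r³/T² = 1.32692×10^11 km³/s².
In km: r₁ = 1.59 × 1.496×10^8 = 2.37864×10^8 km; r₂ = 8.18 × 1.496×10^8 = 1.223728×10^9 km.
The Hohmann ellipse has a_t = (r₁ + r₂)/2 = 7.30796×10^8 km.
Transfer time t = π√(a_t³/μ) = 1.7038×10^8 s.
The target's mean motion on its circular orbit is ω₂ = √(μ/r₂³) = 8.5093×10^-9 rad/s.
Angle swept by the target during transfer: ω₂·t = 1.4498 rad = 83.07°.
The sample-return craft traverses 180° on the transfer ellipse, so the target must lead by 180° − 83.07° = 96.93°.

φ = 96.93°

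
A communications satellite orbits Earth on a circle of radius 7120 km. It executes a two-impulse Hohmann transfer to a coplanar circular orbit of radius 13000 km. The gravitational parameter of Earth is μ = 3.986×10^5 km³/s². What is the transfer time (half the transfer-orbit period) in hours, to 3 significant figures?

Transfer-ellipse semi-major axis a_t = (r₁ + r₂)/2 = (7120 + 13000)/2 = 10060 km.
Transfer time t = π√(a_t³/μ) = π√((10060)³ / 3.986×10^5) = 5021 s.
Converting: 5021 s ÷ 3600 s/hour = 1.39 hours.

t = 1.39 hours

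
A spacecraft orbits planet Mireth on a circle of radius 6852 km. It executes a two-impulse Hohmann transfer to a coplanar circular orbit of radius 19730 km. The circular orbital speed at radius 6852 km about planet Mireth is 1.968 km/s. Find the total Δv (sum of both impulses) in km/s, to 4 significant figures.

From the circular-orbit relation v² = μ/r at r = 6852 km: μ = v²r = (1.968)² × 6852 = 26538.0 km³/s².
The Hohmann ellipse has a_t = (r₁ + r₂)/2 = 13291 km.
Circular speed at r₁: v₁ = √(μ/r₁) = √(26538.0/6852) = 1.9680 km/s.
Transfer-orbit speed at r₁ (vis-viva): v_p = √[μ(2/r₁ − 1/a_t)] = 2.3978 km/s.
First burn Δv₁ = |v_p − v₁| = 0.4298 km/s.
Circular speed at r₂: v₂ = √(μ/r₂) = 1.15977 km/s.
Transfer-orbit speed at r₂: v_a = √[μ(2/r₂ − 1/a_t)] = 0.832722 km/s.
Second burn Δv₂ = |v₂ − v_a| = 0.3270 km/s.
Δv = Δv₁ + Δv₂ = 0.4298 + 0.3270 = 0.7568 km/s.

Δv = 0.7568 km/s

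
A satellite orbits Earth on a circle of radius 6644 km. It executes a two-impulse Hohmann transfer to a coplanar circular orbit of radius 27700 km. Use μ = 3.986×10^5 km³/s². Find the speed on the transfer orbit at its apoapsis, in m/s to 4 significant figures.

Transfer-ellipse semi-major axis a_t = (r₁ + r₂)/2 = (6644 + 27700)/2 = 17172 km.
The apoapsis of the transfer ellipse is at r = 27700 km.
Vis-viva: v = √[μ(2/r − 1/a_t)] = √[3.986×10^5 × (2/27700 − 1/17172)] = 2.360 km/s.

v = 2360 m/s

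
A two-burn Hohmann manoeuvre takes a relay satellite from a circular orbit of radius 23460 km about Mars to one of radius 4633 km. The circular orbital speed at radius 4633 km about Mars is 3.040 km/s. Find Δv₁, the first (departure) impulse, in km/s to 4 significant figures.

Δv₁ = 0.5751 km/s

From the circular-orbit relation v² = μ/r at r = 4633 km: μ = v²r = (3.040)² × 4633 = 42816.3 km³/s².
The Hohmann ellipse has a_t = (r₁ + r₂)/2 = 14046.5 km.
Circular speed at r = 23460 km: v_c = √(μ/r) = 1.351 km/s.
Transfer-orbit speed at the same r (vis-viva, a = a_t): v_t = √[μ(2/r − 1/a_t)] = 0.7759 km/s.
Δv₁ = |v_t − v_c| = |0.7759 − 1.351| = 0.5751 km/s.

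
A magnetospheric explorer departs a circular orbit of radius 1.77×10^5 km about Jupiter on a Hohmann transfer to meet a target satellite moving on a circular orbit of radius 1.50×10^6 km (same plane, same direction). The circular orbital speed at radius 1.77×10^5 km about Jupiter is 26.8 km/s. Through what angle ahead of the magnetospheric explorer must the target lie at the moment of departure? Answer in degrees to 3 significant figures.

φ = 105°

From the circular-orbit relation v² = μ/r at r = 1.77×10^5 km: μ = v²r = (26.8)² × 1.77×10^5 = 1.27128×10^8 km³/s².
Transfer-ellipse semi-major axis a_t = (r₁ + r₂)/2 = (1.770×10^5 + 1.500×10^6)/2 = 8.385×10^5 km.
Transfer time t = π√(a_t³/μ) = 2.139×10^5 s.
The target's mean motion on its circular orbit is ω₂ = √(μ/r₂³) = 6.137×10^-6 rad/s.
Angle swept by the target during transfer: ω₂·t = 1.313 rad = 75.23°.
Arrival is 180° from departure on the ellipse, so φ = 180° − 75.23° = 105°.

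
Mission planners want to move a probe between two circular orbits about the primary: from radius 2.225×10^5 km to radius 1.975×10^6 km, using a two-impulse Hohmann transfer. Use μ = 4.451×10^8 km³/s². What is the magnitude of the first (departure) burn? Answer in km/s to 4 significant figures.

Δv₁ = 15.24 km/s

The Hohmann ellipse has a_t = (r₁ + r₂)/2 = 1.09875×10^6 km.
On the circular orbit at r = 2.225×10^5 km, v_c = √(μ/r) = 44.73 km/s.
Vis-viva on the transfer ellipse at r = 2.225×10^5 km gives v_t = √[μ(2/r − 1/a_t)] = 59.97 km/s.
Δv₁ = |v_t − v_c| = |59.97 − 44.73| = 15.24 km/s.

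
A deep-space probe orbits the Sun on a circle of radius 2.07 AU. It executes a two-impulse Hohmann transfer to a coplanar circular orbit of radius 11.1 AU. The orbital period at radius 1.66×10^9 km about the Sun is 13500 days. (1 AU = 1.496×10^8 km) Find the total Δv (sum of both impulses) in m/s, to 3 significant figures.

Δv = 10100 m/s

From Kepler's third law T² = 4π²r³/μ at r = 1.66×10^9 km, T = 13500 days = 13500 × 86400 s = 1.1664×10^9 s: μ = 4π²r³/T² = 1.32736×10^11 km³/s².
In km: r₁ = 2.07 × 1.496×10^8 = 3.09672×10^8 km; r₂ = 11.1 × 1.496×10^8 = 1.66056×10^9 km.
Transfer-ellipse semi-major axis a_t = (r₁ + r₂)/2 = (3.09672×10^8 + 1.66056×10^9)/2 = 9.85116×10^8 km.
At r₁ the circular-orbit speed is v₁ = √(μ/r₁) = 20.7035 km/s.
Transfer-orbit speed at r₁ (vis-viva): v_p = √[μ(2/r₁ − 1/a_t)] = 26.8799 km/s.
First burn Δv₁ = |v_p − v₁| = 6.176 km/s.
At r₂, v₂ = √(μ/r₂) = 8.941 km/s.
Transfer-orbit speed at r₂: v_a = √[μ(2/r₂ − 1/a_t)] = 5.013 km/s.
Second burn Δv₂ = |v₂ − v_a| = 3.928 km/s.
Δv = Δv₁ + Δv₂ = 6.176 + 3.928 = 10.10 km/s.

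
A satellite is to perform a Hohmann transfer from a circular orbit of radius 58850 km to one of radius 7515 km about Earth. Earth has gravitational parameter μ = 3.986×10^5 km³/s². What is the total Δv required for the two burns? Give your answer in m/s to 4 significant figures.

Semi-major axis of the transfer orbit: a_t = (58850 + 7515)/2 = 33182.5 km.
At r₁ the circular-orbit speed is v₁ = √(μ/r₁) = 2.603 km/s.
Transfer-orbit speed at r₁ (v² = μ(2/r − 1/a)): v_a = √[μ(2/r₁ − 1/a_t)] = 1.239 km/s.
First burn Δv₁ = |v_a − v₁| = 1.364 km/s.
At r₂, v₂ = √(μ/r₂) = 7.283 km/s.
Transfer-orbit speed at r₂: v_p = √[μ(2/r₂ − 1/a_t)] = 9.699 km/s.
Second burn Δv₂ = |v₂ − v_p| = 2.416 km/s.
Δv = Δv₁ + Δv₂ = 1.364 + 2.416 = 3.780 km/s.

Δv = 3780 m/s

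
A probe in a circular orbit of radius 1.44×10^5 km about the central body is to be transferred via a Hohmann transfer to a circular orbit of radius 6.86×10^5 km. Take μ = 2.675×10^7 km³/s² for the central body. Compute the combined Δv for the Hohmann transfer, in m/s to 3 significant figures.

Δv = 6460 m/s

Semi-major axis of the transfer orbit: a_t = (1.440×10^5 + 6.860×10^5)/2 = 4.150×10^5 km.
Circular speed at r₁: v₁ = √(μ/r₁) = √(2.675×10^7/1.440×10^5) = 13.6295 km/s.
Transfer-orbit speed at r₁ (v² = μ(2/r − 1/a)): v_p = √[μ(2/r₁ − 1/a_t)] = 17.5234 km/s.
First burn Δv₁ = |v_p − v₁| = 3.894 km/s.
At r₂, v₂ = √(μ/r₂) = 6.2445 km/s.
Transfer-orbit speed at r₂: v_a = √[μ(2/r₂ − 1/a_t)] = 3.6784 km/s.
Second burn Δv₂ = |v₂ − v_a| = 2.566 km/s.
Δv = Δv₁ + Δv₂ = 3.894 + 2.566 = 6.460 km/s.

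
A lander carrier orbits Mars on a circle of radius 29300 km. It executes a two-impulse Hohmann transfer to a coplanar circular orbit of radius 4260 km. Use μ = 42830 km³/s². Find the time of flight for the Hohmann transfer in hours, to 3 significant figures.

The Hohmann ellipse has a_t = (r₁ + r₂)/2 = 16780 km.
By Kepler's third law the transfer-orbit period is T = 2π√(a_t³/μ), so t = T/2 = 33000 s.
Converting: 33000 s ÷ 3600 s/hour = 9.17 hours.

t = 9.17 hours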